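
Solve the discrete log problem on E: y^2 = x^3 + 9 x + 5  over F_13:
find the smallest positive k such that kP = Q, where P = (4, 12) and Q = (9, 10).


Enumerate multiples of P until we hit Q = (9, 10):
  1P = (4, 12)
  2P = (8, 11)
  3P = (10, 9)
  4P = (9, 10)
Match found at i = 4.

k = 4


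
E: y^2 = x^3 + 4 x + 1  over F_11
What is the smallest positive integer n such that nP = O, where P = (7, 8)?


Compute successive multiples of P until we hit O:
  1P = (7, 8)
  2P = (0, 1)
  3P = (5, 5)
  4P = (4, 2)
  5P = (4, 9)
  6P = (5, 6)
  7P = (0, 10)
  8P = (7, 3)
  ... (continuing to 9P)
  9P = O

ord(P) = 9


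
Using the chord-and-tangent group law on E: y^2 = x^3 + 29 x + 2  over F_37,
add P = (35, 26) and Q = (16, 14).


P != Q, so use the chord formula.
s = (y2 - y1) / (x2 - x1) = (25) / (18) mod 37 = 24
x3 = s^2 - x1 - x2 mod 37 = 24^2 - 35 - 16 = 7
y3 = s (x1 - x3) - y1 mod 37 = 24 * (35 - 7) - 26 = 17

P + Q = (7, 17)


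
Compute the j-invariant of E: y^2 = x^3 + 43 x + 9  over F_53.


Delta = -16(4 a^3 + 27 b^2) mod 53 = 17
-1728 * (4 a)^3 = -1728 * (4*43)^3 mod 53 = 27
j = 27 * 17^(-1) mod 53 = 39

j = 39 (mod 53)


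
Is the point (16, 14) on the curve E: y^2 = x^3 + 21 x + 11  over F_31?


Check whether y^2 = x^3 + 21 x + 11 (mod 31) for (x, y) = (16, 14).
LHS: y^2 = 14^2 mod 31 = 10
RHS: x^3 + 21 x + 11 = 16^3 + 21*16 + 11 mod 31 = 10
LHS = RHS

Yes, on the curve


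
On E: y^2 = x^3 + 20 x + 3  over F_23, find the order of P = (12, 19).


Compute successive multiples of P until we hit O:
  1P = (12, 19)
  2P = (0, 16)
  3P = (1, 1)
  4P = (18, 13)
  5P = (17, 9)
  6P = (21, 22)
  7P = (8, 13)
  8P = (11, 17)
  ... (continuing to 25P)
  25P = O

ord(P) = 25


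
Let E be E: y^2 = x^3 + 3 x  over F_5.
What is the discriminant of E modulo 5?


4 a^3 + 27 b^2 = 4*3^3 + 27*0^2 = 108 + 0 = 108
Delta = -16 * (108) = -1728
Delta mod 5 = 2

Delta = 2 (mod 5)


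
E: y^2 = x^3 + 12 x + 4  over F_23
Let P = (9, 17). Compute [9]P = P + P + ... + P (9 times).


k = 9 = 1001_2 (binary, LSB first: 1001)
Double-and-add from P = (9, 17):
  bit 0 = 1: acc = O + (9, 17) = (9, 17)
  bit 1 = 0: acc unchanged = (9, 17)
  bit 2 = 0: acc unchanged = (9, 17)
  bit 3 = 1: acc = (9, 17) + (11, 15) = (4, 1)

9P = (4, 1)


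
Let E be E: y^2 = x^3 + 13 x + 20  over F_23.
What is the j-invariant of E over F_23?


Delta = -16(4 a^3 + 27 b^2) mod 23 = 13
-1728 * (4 a)^3 = -1728 * (4*13)^3 mod 23 = 19
j = 19 * 13^(-1) mod 23 = 5

j = 5 (mod 23)


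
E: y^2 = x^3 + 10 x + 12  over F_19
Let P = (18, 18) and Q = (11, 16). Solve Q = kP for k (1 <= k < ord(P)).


Enumerate multiples of P until we hit Q = (11, 16):
  1P = (18, 18)
  2P = (11, 3)
  3P = (7, 11)
  4P = (1, 17)
  5P = (5, 4)
  6P = (12, 6)
  7P = (12, 13)
  8P = (5, 15)
  9P = (1, 2)
  10P = (7, 8)
  11P = (11, 16)
Match found at i = 11.

k = 11


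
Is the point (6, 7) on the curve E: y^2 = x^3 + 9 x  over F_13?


Check whether y^2 = x^3 + 9 x + 0 (mod 13) for (x, y) = (6, 7).
LHS: y^2 = 7^2 mod 13 = 10
RHS: x^3 + 9 x + 0 = 6^3 + 9*6 + 0 mod 13 = 10
LHS = RHS

Yes, on the curve


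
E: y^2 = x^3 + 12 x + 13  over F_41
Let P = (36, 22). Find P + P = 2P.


Doubling: s = (3 x1^2 + a) / (2 y1)
s = (3*36^2 + 12) / (2*22) mod 41 = 29
x3 = s^2 - 2 x1 mod 41 = 29^2 - 2*36 = 31
y3 = s (x1 - x3) - y1 mod 41 = 29 * (36 - 31) - 22 = 0

2P = (31, 0)


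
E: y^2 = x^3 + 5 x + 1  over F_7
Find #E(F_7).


For each x in F_7, count y with y^2 = x^3 + 5 x + 1 mod 7:
  x = 0: RHS = 1, y in [1, 6]  -> 2 point(s)
  x = 1: RHS = 0, y in [0]  -> 1 point(s)
  x = 3: RHS = 1, y in [1, 6]  -> 2 point(s)
  x = 4: RHS = 1, y in [1, 6]  -> 2 point(s)
  x = 5: RHS = 4, y in [2, 5]  -> 2 point(s)
  x = 6: RHS = 2, y in [3, 4]  -> 2 point(s)
Affine points: 11. Add the point at infinity: total = 12.

#E(F_7) = 12


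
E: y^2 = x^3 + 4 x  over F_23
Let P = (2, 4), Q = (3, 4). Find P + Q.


P != Q, so use the chord formula.
s = (y2 - y1) / (x2 - x1) = (0) / (1) mod 23 = 0
x3 = s^2 - x1 - x2 mod 23 = 0^2 - 2 - 3 = 18
y3 = s (x1 - x3) - y1 mod 23 = 0 * (2 - 18) - 4 = 19

P + Q = (18, 19)


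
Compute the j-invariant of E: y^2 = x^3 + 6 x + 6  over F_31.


Delta = -16(4 a^3 + 27 b^2) mod 31 = 12
-1728 * (4 a)^3 = -1728 * (4*6)^3 mod 31 = 15
j = 15 * 12^(-1) mod 31 = 9

j = 9 (mod 31)


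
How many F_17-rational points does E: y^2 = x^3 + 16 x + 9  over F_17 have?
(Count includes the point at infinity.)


For each x in F_17, count y with y^2 = x^3 + 16 x + 9 mod 17:
  x = 0: RHS = 9, y in [3, 14]  -> 2 point(s)
  x = 1: RHS = 9, y in [3, 14]  -> 2 point(s)
  x = 2: RHS = 15, y in [7, 10]  -> 2 point(s)
  x = 3: RHS = 16, y in [4, 13]  -> 2 point(s)
  x = 4: RHS = 1, y in [1, 16]  -> 2 point(s)
  x = 6: RHS = 15, y in [7, 10]  -> 2 point(s)
  x = 9: RHS = 15, y in [7, 10]  -> 2 point(s)
  x = 10: RHS = 13, y in [8, 9]  -> 2 point(s)
  x = 12: RHS = 8, y in [5, 12]  -> 2 point(s)
  x = 13: RHS = 0, y in [0]  -> 1 point(s)
  x = 14: RHS = 2, y in [6, 11]  -> 2 point(s)
  x = 16: RHS = 9, y in [3, 14]  -> 2 point(s)
Affine points: 23. Add the point at infinity: total = 24.

#E(F_17) = 24


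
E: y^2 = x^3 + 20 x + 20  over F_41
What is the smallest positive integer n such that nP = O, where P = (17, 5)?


Compute successive multiples of P until we hit O:
  1P = (17, 5)
  2P = (40, 9)
  3P = (21, 5)
  4P = (3, 36)
  5P = (19, 17)
  6P = (0, 15)
  7P = (33, 2)
  8P = (37, 9)
  ... (continuing to 22P)
  22P = O

ord(P) = 22


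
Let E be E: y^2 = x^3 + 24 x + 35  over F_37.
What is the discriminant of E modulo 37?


4 a^3 + 27 b^2 = 4*24^3 + 27*35^2 = 55296 + 33075 = 88371
Delta = -16 * (88371) = -1413936
Delta mod 37 = 19

Delta = 19 (mod 37)


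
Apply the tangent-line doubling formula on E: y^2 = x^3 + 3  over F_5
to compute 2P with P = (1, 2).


Doubling: s = (3 x1^2 + a) / (2 y1)
s = (3*1^2 + 0) / (2*2) mod 5 = 2
x3 = s^2 - 2 x1 mod 5 = 2^2 - 2*1 = 2
y3 = s (x1 - x3) - y1 mod 5 = 2 * (1 - 2) - 2 = 1

2P = (2, 1)


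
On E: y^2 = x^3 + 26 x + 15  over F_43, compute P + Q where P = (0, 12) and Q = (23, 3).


P != Q, so use the chord formula.
s = (y2 - y1) / (x2 - x1) = (34) / (23) mod 43 = 37
x3 = s^2 - x1 - x2 mod 43 = 37^2 - 0 - 23 = 13
y3 = s (x1 - x3) - y1 mod 43 = 37 * (0 - 13) - 12 = 23

P + Q = (13, 23)


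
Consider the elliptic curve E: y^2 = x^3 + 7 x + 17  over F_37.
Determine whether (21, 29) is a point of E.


Check whether y^2 = x^3 + 7 x + 17 (mod 37) for (x, y) = (21, 29).
LHS: y^2 = 29^2 mod 37 = 27
RHS: x^3 + 7 x + 17 = 21^3 + 7*21 + 17 mod 37 = 27
LHS = RHS

Yes, on the curve


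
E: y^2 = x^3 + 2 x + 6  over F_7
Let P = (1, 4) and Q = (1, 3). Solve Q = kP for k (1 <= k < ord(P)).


Enumerate multiples of P until we hit Q = (1, 3):
  1P = (1, 4)
  2P = (2, 5)
  3P = (5, 6)
  4P = (3, 2)
  5P = (4, 6)
  6P = (4, 1)
  7P = (3, 5)
  8P = (5, 1)
  9P = (2, 2)
  10P = (1, 3)
Match found at i = 10.

k = 10


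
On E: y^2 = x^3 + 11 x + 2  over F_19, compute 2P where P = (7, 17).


k = 2 = 10_2 (binary, LSB first: 01)
Double-and-add from P = (7, 17):
  bit 0 = 0: acc unchanged = O
  bit 1 = 1: acc = O + (12, 0) = (12, 0)

2P = (12, 0)


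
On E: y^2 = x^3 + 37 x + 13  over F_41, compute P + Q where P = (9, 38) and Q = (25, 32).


P != Q, so use the chord formula.
s = (y2 - y1) / (x2 - x1) = (35) / (16) mod 41 = 15
x3 = s^2 - x1 - x2 mod 41 = 15^2 - 9 - 25 = 27
y3 = s (x1 - x3) - y1 mod 41 = 15 * (9 - 27) - 38 = 20

P + Q = (27, 20)


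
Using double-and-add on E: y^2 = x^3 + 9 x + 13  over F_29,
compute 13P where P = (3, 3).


k = 13 = 1101_2 (binary, LSB first: 1011)
Double-and-add from P = (3, 3):
  bit 0 = 1: acc = O + (3, 3) = (3, 3)
  bit 1 = 0: acc unchanged = (3, 3)
  bit 2 = 1: acc = (3, 3) + (21, 26) = (18, 2)
  bit 3 = 1: acc = (18, 2) + (0, 10) = (18, 27)

13P = (18, 27)


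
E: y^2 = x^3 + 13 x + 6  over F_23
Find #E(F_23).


For each x in F_23, count y with y^2 = x^3 + 13 x + 6 mod 23:
  x = 0: RHS = 6, y in [11, 12]  -> 2 point(s)
  x = 3: RHS = 3, y in [7, 16]  -> 2 point(s)
  x = 5: RHS = 12, y in [9, 14]  -> 2 point(s)
  x = 6: RHS = 1, y in [1, 22]  -> 2 point(s)
  x = 7: RHS = 3, y in [7, 16]  -> 2 point(s)
  x = 8: RHS = 1, y in [1, 22]  -> 2 point(s)
  x = 9: RHS = 1, y in [1, 22]  -> 2 point(s)
  x = 10: RHS = 9, y in [3, 20]  -> 2 point(s)
  x = 11: RHS = 8, y in [10, 13]  -> 2 point(s)
  x = 12: RHS = 4, y in [2, 21]  -> 2 point(s)
  x = 13: RHS = 3, y in [7, 16]  -> 2 point(s)
  x = 16: RHS = 9, y in [3, 20]  -> 2 point(s)
  x = 18: RHS = 0, y in [0]  -> 1 point(s)
  x = 20: RHS = 9, y in [3, 20]  -> 2 point(s)
  x = 21: RHS = 18, y in [8, 15]  -> 2 point(s)
Affine points: 29. Add the point at infinity: total = 30.

#E(F_23) = 30


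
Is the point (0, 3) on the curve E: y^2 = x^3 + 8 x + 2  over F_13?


Check whether y^2 = x^3 + 8 x + 2 (mod 13) for (x, y) = (0, 3).
LHS: y^2 = 3^2 mod 13 = 9
RHS: x^3 + 8 x + 2 = 0^3 + 8*0 + 2 mod 13 = 2
LHS != RHS

No, not on the curve


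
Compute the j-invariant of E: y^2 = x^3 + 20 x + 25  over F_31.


Delta = -16(4 a^3 + 27 b^2) mod 31 = 6
-1728 * (4 a)^3 = -1728 * (4*20)^3 mod 31 = 1
j = 1 * 6^(-1) mod 31 = 26

j = 26 (mod 31)


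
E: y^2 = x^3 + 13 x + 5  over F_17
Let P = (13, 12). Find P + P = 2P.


Doubling: s = (3 x1^2 + a) / (2 y1)
s = (3*13^2 + 13) / (2*12) mod 17 = 16
x3 = s^2 - 2 x1 mod 17 = 16^2 - 2*13 = 9
y3 = s (x1 - x3) - y1 mod 17 = 16 * (13 - 9) - 12 = 1

2P = (9, 1)


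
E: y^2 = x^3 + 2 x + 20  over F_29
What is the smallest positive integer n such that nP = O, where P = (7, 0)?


Compute successive multiples of P until we hit O:
  1P = (7, 0)
  2P = O

ord(P) = 2


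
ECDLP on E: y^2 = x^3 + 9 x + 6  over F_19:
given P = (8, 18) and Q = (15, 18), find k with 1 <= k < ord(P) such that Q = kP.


Enumerate multiples of P until we hit Q = (15, 18):
  1P = (8, 18)
  2P = (0, 14)
  3P = (16, 16)
  4P = (1, 4)
  5P = (14, 8)
  6P = (4, 7)
  7P = (11, 7)
  8P = (5, 9)
  9P = (15, 18)
Match found at i = 9.

k = 9


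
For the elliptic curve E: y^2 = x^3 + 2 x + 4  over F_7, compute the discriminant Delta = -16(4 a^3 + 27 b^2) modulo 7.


4 a^3 + 27 b^2 = 4*2^3 + 27*4^2 = 32 + 432 = 464
Delta = -16 * (464) = -7424
Delta mod 7 = 3

Delta = 3 (mod 7)


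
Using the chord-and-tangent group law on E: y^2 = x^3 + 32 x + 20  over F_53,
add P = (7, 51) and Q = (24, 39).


P != Q, so use the chord formula.
s = (y2 - y1) / (x2 - x1) = (41) / (17) mod 53 = 18
x3 = s^2 - x1 - x2 mod 53 = 18^2 - 7 - 24 = 28
y3 = s (x1 - x3) - y1 mod 53 = 18 * (7 - 28) - 51 = 48

P + Q = (28, 48)


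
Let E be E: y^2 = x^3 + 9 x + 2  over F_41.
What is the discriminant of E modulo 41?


4 a^3 + 27 b^2 = 4*9^3 + 27*2^2 = 2916 + 108 = 3024
Delta = -16 * (3024) = -48384
Delta mod 41 = 37

Delta = 37 (mod 41)


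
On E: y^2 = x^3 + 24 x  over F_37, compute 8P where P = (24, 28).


k = 8 = 1000_2 (binary, LSB first: 0001)
Double-and-add from P = (24, 28):
  bit 0 = 0: acc unchanged = O
  bit 1 = 0: acc unchanged = O
  bit 2 = 0: acc unchanged = O
  bit 3 = 1: acc = O + (36, 7) = (36, 7)

8P = (36, 7)


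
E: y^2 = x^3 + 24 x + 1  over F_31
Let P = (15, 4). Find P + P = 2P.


Doubling: s = (3 x1^2 + a) / (2 y1)
s = (3*15^2 + 24) / (2*4) mod 31 = 6
x3 = s^2 - 2 x1 mod 31 = 6^2 - 2*15 = 6
y3 = s (x1 - x3) - y1 mod 31 = 6 * (15 - 6) - 4 = 19

2P = (6, 19)


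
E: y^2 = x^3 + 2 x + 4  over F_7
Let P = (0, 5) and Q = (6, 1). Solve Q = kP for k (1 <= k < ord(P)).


Enumerate multiples of P until we hit Q = (6, 1):
  1P = (0, 5)
  2P = (2, 3)
  3P = (6, 1)
Match found at i = 3.

k = 3


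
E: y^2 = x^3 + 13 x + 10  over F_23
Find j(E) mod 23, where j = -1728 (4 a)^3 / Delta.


Delta = -16(4 a^3 + 27 b^2) mod 23 = 8
-1728 * (4 a)^3 = -1728 * (4*13)^3 mod 23 = 19
j = 19 * 8^(-1) mod 23 = 11

j = 11 (mod 23)


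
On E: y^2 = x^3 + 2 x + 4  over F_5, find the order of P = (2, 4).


Compute successive multiples of P until we hit O:
  1P = (2, 4)
  2P = (0, 2)
  3P = (4, 4)
  4P = (4, 1)
  5P = (0, 3)
  6P = (2, 1)
  7P = O

ord(P) = 7


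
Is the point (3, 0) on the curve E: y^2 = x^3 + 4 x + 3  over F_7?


Check whether y^2 = x^3 + 4 x + 3 (mod 7) for (x, y) = (3, 0).
LHS: y^2 = 0^2 mod 7 = 0
RHS: x^3 + 4 x + 3 = 3^3 + 4*3 + 3 mod 7 = 0
LHS = RHS

Yes, on the curve


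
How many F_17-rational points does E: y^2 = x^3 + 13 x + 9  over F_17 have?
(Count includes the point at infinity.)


For each x in F_17, count y with y^2 = x^3 + 13 x + 9 mod 17:
  x = 0: RHS = 9, y in [3, 14]  -> 2 point(s)
  x = 2: RHS = 9, y in [3, 14]  -> 2 point(s)
  x = 7: RHS = 1, y in [1, 16]  -> 2 point(s)
  x = 8: RHS = 13, y in [8, 9]  -> 2 point(s)
  x = 10: RHS = 0, y in [0]  -> 1 point(s)
  x = 11: RHS = 4, y in [2, 15]  -> 2 point(s)
  x = 15: RHS = 9, y in [3, 14]  -> 2 point(s)
Affine points: 13. Add the point at infinity: total = 14.

#E(F_17) = 14


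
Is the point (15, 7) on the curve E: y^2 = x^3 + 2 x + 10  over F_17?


Check whether y^2 = x^3 + 2 x + 10 (mod 17) for (x, y) = (15, 7).
LHS: y^2 = 7^2 mod 17 = 15
RHS: x^3 + 2 x + 10 = 15^3 + 2*15 + 10 mod 17 = 15
LHS = RHS

Yes, on the curve


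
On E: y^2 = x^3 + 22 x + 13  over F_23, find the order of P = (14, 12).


Compute successive multiples of P until we hit O:
  1P = (14, 12)
  2P = (1, 6)
  3P = (1, 17)
  4P = (14, 11)
  5P = O

ord(P) = 5


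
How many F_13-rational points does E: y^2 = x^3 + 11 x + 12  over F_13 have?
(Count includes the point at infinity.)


For each x in F_13, count y with y^2 = x^3 + 11 x + 12 mod 13:
  x = 0: RHS = 12, y in [5, 8]  -> 2 point(s)
  x = 2: RHS = 3, y in [4, 9]  -> 2 point(s)
  x = 4: RHS = 3, y in [4, 9]  -> 2 point(s)
  x = 5: RHS = 10, y in [6, 7]  -> 2 point(s)
  x = 7: RHS = 3, y in [4, 9]  -> 2 point(s)
  x = 8: RHS = 1, y in [1, 12]  -> 2 point(s)
  x = 10: RHS = 4, y in [2, 11]  -> 2 point(s)
  x = 12: RHS = 0, y in [0]  -> 1 point(s)
Affine points: 15. Add the point at infinity: total = 16.

#E(F_13) = 16


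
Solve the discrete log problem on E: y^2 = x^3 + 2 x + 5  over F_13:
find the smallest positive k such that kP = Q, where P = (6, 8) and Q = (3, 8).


Enumerate multiples of P until we hit Q = (3, 8):
  1P = (6, 8)
  2P = (5, 7)
  3P = (3, 8)
Match found at i = 3.

k = 3


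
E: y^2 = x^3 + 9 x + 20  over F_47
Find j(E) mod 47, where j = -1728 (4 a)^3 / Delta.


Delta = -16(4 a^3 + 27 b^2) mod 47 = 34
-1728 * (4 a)^3 = -1728 * (4*9)^3 mod 47 = 23
j = 23 * 34^(-1) mod 47 = 38

j = 38 (mod 47)


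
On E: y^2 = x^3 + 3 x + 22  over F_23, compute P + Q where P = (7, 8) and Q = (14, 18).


P != Q, so use the chord formula.
s = (y2 - y1) / (x2 - x1) = (10) / (7) mod 23 = 8
x3 = s^2 - x1 - x2 mod 23 = 8^2 - 7 - 14 = 20
y3 = s (x1 - x3) - y1 mod 23 = 8 * (7 - 20) - 8 = 3

P + Q = (20, 3)


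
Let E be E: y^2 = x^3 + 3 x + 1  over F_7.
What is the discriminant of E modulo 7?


4 a^3 + 27 b^2 = 4*3^3 + 27*1^2 = 108 + 27 = 135
Delta = -16 * (135) = -2160
Delta mod 7 = 3

Delta = 3 (mod 7)


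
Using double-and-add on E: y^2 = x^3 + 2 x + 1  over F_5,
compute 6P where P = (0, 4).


k = 6 = 110_2 (binary, LSB first: 011)
Double-and-add from P = (0, 4):
  bit 0 = 0: acc unchanged = O
  bit 1 = 1: acc = O + (1, 2) = (1, 2)
  bit 2 = 1: acc = (1, 2) + (3, 3) = (0, 1)

6P = (0, 1)


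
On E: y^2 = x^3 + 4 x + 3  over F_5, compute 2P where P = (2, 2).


Doubling: s = (3 x1^2 + a) / (2 y1)
s = (3*2^2 + 4) / (2*2) mod 5 = 4
x3 = s^2 - 2 x1 mod 5 = 4^2 - 2*2 = 2
y3 = s (x1 - x3) - y1 mod 5 = 4 * (2 - 2) - 2 = 3

2P = (2, 3)


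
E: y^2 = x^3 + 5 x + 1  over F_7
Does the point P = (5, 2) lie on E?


Check whether y^2 = x^3 + 5 x + 1 (mod 7) for (x, y) = (5, 2).
LHS: y^2 = 2^2 mod 7 = 4
RHS: x^3 + 5 x + 1 = 5^3 + 5*5 + 1 mod 7 = 4
LHS = RHS

Yes, on the curve


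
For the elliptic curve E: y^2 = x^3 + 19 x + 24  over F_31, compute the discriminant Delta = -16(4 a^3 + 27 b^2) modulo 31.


4 a^3 + 27 b^2 = 4*19^3 + 27*24^2 = 27436 + 15552 = 42988
Delta = -16 * (42988) = -687808
Delta mod 31 = 20

Delta = 20 (mod 31)


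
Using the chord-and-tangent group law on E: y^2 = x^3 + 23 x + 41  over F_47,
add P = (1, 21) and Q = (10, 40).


P != Q, so use the chord formula.
s = (y2 - y1) / (x2 - x1) = (19) / (9) mod 47 = 23
x3 = s^2 - x1 - x2 mod 47 = 23^2 - 1 - 10 = 1
y3 = s (x1 - x3) - y1 mod 47 = 23 * (1 - 1) - 21 = 26

P + Q = (1, 26)


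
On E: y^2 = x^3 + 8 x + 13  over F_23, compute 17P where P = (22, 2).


k = 17 = 10001_2 (binary, LSB first: 10001)
Double-and-add from P = (22, 2):
  bit 0 = 1: acc = O + (22, 2) = (22, 2)
  bit 1 = 0: acc unchanged = (22, 2)
  bit 2 = 0: acc unchanged = (22, 2)
  bit 3 = 0: acc unchanged = (22, 2)
  bit 4 = 1: acc = (22, 2) + (0, 17) = (19, 20)

17P = (19, 20)


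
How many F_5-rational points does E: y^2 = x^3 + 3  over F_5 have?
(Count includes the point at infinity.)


For each x in F_5, count y with y^2 = x^3 + 0 x + 3 mod 5:
  x = 1: RHS = 4, y in [2, 3]  -> 2 point(s)
  x = 2: RHS = 1, y in [1, 4]  -> 2 point(s)
  x = 3: RHS = 0, y in [0]  -> 1 point(s)
Affine points: 5. Add the point at infinity: total = 6.

#E(F_5) = 6


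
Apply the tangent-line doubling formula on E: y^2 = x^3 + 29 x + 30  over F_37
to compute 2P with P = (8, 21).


Doubling: s = (3 x1^2 + a) / (2 y1)
s = (3*8^2 + 29) / (2*21) mod 37 = 22
x3 = s^2 - 2 x1 mod 37 = 22^2 - 2*8 = 24
y3 = s (x1 - x3) - y1 mod 37 = 22 * (8 - 24) - 21 = 34

2P = (24, 34)


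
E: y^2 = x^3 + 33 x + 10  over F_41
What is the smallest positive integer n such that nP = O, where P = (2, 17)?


Compute successive multiples of P until we hit O:
  1P = (2, 17)
  2P = (39, 10)
  3P = (21, 1)
  4P = (27, 17)
  5P = (12, 24)
  6P = (32, 3)
  7P = (32, 38)
  8P = (12, 17)
  ... (continuing to 13P)
  13P = O

ord(P) = 13


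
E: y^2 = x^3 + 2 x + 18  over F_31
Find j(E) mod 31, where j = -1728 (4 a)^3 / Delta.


Delta = -16(4 a^3 + 27 b^2) mod 31 = 12
-1728 * (4 a)^3 = -1728 * (4*2)^3 mod 31 = 4
j = 4 * 12^(-1) mod 31 = 21

j = 21 (mod 31)


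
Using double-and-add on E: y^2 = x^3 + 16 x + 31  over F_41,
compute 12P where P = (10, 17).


k = 12 = 1100_2 (binary, LSB first: 0011)
Double-and-add from P = (10, 17):
  bit 0 = 0: acc unchanged = O
  bit 1 = 0: acc unchanged = O
  bit 2 = 1: acc = O + (5, 21) = (5, 21)
  bit 3 = 1: acc = (5, 21) + (30, 0) = (5, 20)

12P = (5, 20)


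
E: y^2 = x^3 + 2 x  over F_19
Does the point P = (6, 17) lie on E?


Check whether y^2 = x^3 + 2 x + 0 (mod 19) for (x, y) = (6, 17).
LHS: y^2 = 17^2 mod 19 = 4
RHS: x^3 + 2 x + 0 = 6^3 + 2*6 + 0 mod 19 = 0
LHS != RHS

No, not on the curve


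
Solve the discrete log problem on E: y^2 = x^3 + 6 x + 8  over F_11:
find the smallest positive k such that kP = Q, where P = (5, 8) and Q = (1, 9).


Enumerate multiples of P until we hit Q = (1, 9):
  1P = (5, 8)
  2P = (10, 10)
  3P = (1, 9)
Match found at i = 3.

k = 3


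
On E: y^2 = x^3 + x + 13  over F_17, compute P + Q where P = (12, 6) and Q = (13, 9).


P != Q, so use the chord formula.
s = (y2 - y1) / (x2 - x1) = (3) / (1) mod 17 = 3
x3 = s^2 - x1 - x2 mod 17 = 3^2 - 12 - 13 = 1
y3 = s (x1 - x3) - y1 mod 17 = 3 * (12 - 1) - 6 = 10

P + Q = (1, 10)


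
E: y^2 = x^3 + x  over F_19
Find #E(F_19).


For each x in F_19, count y with y^2 = x^3 + 1 x + 0 mod 19:
  x = 0: RHS = 0, y in [0]  -> 1 point(s)
  x = 3: RHS = 11, y in [7, 12]  -> 2 point(s)
  x = 4: RHS = 11, y in [7, 12]  -> 2 point(s)
  x = 5: RHS = 16, y in [4, 15]  -> 2 point(s)
  x = 8: RHS = 7, y in [8, 11]  -> 2 point(s)
  x = 9: RHS = 16, y in [4, 15]  -> 2 point(s)
  x = 12: RHS = 11, y in [7, 12]  -> 2 point(s)
  x = 13: RHS = 6, y in [5, 14]  -> 2 point(s)
  x = 17: RHS = 9, y in [3, 16]  -> 2 point(s)
  x = 18: RHS = 17, y in [6, 13]  -> 2 point(s)
Affine points: 19. Add the point at infinity: total = 20.

#E(F_19) = 20


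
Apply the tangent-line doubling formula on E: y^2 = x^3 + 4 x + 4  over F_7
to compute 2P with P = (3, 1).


Doubling: s = (3 x1^2 + a) / (2 y1)
s = (3*3^2 + 4) / (2*1) mod 7 = 5
x3 = s^2 - 2 x1 mod 7 = 5^2 - 2*3 = 5
y3 = s (x1 - x3) - y1 mod 7 = 5 * (3 - 5) - 1 = 3

2P = (5, 3)


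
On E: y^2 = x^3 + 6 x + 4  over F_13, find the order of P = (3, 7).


Compute successive multiples of P until we hit O:
  1P = (3, 7)
  2P = (4, 12)
  3P = (5, 9)
  4P = (6, 3)
  5P = (0, 2)
  6P = (7, 8)
  7P = (12, 7)
  8P = (11, 6)
  ... (continuing to 17P)
  17P = O

ord(P) = 17


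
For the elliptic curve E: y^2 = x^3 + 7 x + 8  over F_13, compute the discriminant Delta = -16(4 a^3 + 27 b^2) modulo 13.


4 a^3 + 27 b^2 = 4*7^3 + 27*8^2 = 1372 + 1728 = 3100
Delta = -16 * (3100) = -49600
Delta mod 13 = 8

Delta = 8 (mod 13)


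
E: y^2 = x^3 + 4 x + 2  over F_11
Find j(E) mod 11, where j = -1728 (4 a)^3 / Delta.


Delta = -16(4 a^3 + 27 b^2) mod 11 = 6
-1728 * (4 a)^3 = -1728 * (4*4)^3 mod 11 = 7
j = 7 * 6^(-1) mod 11 = 3

j = 3 (mod 11)


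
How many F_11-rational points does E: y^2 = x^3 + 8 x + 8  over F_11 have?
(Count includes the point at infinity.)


For each x in F_11, count y with y^2 = x^3 + 8 x + 8 mod 11:
  x = 3: RHS = 4, y in [2, 9]  -> 2 point(s)
  x = 4: RHS = 5, y in [4, 7]  -> 2 point(s)
  x = 7: RHS = 0, y in [0]  -> 1 point(s)
  x = 8: RHS = 1, y in [1, 10]  -> 2 point(s)
Affine points: 7. Add the point at infinity: total = 8.

#E(F_11) = 8


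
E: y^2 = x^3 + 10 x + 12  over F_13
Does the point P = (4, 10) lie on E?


Check whether y^2 = x^3 + 10 x + 12 (mod 13) for (x, y) = (4, 10).
LHS: y^2 = 10^2 mod 13 = 9
RHS: x^3 + 10 x + 12 = 4^3 + 10*4 + 12 mod 13 = 12
LHS != RHS

No, not on the curve


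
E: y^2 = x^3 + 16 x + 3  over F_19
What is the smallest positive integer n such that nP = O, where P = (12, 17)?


Compute successive multiples of P until we hit O:
  1P = (12, 17)
  2P = (18, 9)
  3P = (14, 11)
  4P = (2, 10)
  5P = (11, 16)
  6P = (16, 17)
  7P = (10, 2)
  8P = (1, 18)
  ... (continuing to 25P)
  25P = O

ord(P) = 25


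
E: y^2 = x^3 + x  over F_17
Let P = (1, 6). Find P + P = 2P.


Doubling: s = (3 x1^2 + a) / (2 y1)
s = (3*1^2 + 1) / (2*6) mod 17 = 6
x3 = s^2 - 2 x1 mod 17 = 6^2 - 2*1 = 0
y3 = s (x1 - x3) - y1 mod 17 = 6 * (1 - 0) - 6 = 0

2P = (0, 0)


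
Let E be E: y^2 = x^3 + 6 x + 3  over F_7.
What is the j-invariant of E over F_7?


Delta = -16(4 a^3 + 27 b^2) mod 7 = 5
-1728 * (4 a)^3 = -1728 * (4*6)^3 mod 7 = 6
j = 6 * 5^(-1) mod 7 = 4

j = 4 (mod 7)


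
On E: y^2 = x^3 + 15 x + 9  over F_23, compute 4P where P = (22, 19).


k = 4 = 100_2 (binary, LSB first: 001)
Double-and-add from P = (22, 19):
  bit 0 = 0: acc unchanged = O
  bit 1 = 0: acc unchanged = O
  bit 2 = 1: acc = O + (22, 4) = (22, 4)

4P = (22, 4)


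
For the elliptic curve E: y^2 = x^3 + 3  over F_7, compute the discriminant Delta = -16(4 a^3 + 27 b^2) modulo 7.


4 a^3 + 27 b^2 = 4*0^3 + 27*3^2 = 0 + 243 = 243
Delta = -16 * (243) = -3888
Delta mod 7 = 4

Delta = 4 (mod 7)


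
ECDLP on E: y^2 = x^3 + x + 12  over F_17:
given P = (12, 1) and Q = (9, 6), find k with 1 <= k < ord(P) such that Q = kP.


Enumerate multiples of P until we hit Q = (9, 6):
  1P = (12, 1)
  2P = (9, 11)
  3P = (9, 6)
Match found at i = 3.

k = 3


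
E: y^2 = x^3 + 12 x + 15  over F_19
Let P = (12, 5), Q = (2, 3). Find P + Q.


P != Q, so use the chord formula.
s = (y2 - y1) / (x2 - x1) = (17) / (9) mod 19 = 4
x3 = s^2 - x1 - x2 mod 19 = 4^2 - 12 - 2 = 2
y3 = s (x1 - x3) - y1 mod 19 = 4 * (12 - 2) - 5 = 16

P + Q = (2, 16)


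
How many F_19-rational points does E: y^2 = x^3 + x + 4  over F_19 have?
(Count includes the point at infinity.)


For each x in F_19, count y with y^2 = x^3 + 1 x + 4 mod 19:
  x = 0: RHS = 4, y in [2, 17]  -> 2 point(s)
  x = 1: RHS = 6, y in [5, 14]  -> 2 point(s)
  x = 5: RHS = 1, y in [1, 18]  -> 2 point(s)
  x = 6: RHS = 17, y in [6, 13]  -> 2 point(s)
  x = 8: RHS = 11, y in [7, 12]  -> 2 point(s)
  x = 9: RHS = 1, y in [1, 18]  -> 2 point(s)
  x = 10: RHS = 7, y in [8, 11]  -> 2 point(s)
  x = 11: RHS = 16, y in [4, 15]  -> 2 point(s)
  x = 14: RHS = 7, y in [8, 11]  -> 2 point(s)
Affine points: 18. Add the point at infinity: total = 19.

#E(F_19) = 19


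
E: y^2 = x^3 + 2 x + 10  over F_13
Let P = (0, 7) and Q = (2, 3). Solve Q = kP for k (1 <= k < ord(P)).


Enumerate multiples of P until we hit Q = (2, 3):
  1P = (0, 7)
  2P = (4, 11)
  3P = (10, 9)
  4P = (2, 3)
Match found at i = 4.

k = 4


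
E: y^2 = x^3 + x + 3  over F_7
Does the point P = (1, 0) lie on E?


Check whether y^2 = x^3 + 1 x + 3 (mod 7) for (x, y) = (1, 0).
LHS: y^2 = 0^2 mod 7 = 0
RHS: x^3 + 1 x + 3 = 1^3 + 1*1 + 3 mod 7 = 5
LHS != RHS

No, not on the curve


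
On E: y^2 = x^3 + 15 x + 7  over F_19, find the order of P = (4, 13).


Compute successive multiples of P until we hit O:
  1P = (4, 13)
  2P = (16, 12)
  3P = (6, 3)
  4P = (15, 4)
  5P = (17, 8)
  6P = (14, 4)
  7P = (2, 8)
  8P = (5, 13)
  ... (continuing to 27P)
  27P = O

ord(P) = 27


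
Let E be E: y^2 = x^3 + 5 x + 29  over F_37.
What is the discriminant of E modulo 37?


4 a^3 + 27 b^2 = 4*5^3 + 27*29^2 = 500 + 22707 = 23207
Delta = -16 * (23207) = -371312
Delta mod 37 = 20

Delta = 20 (mod 37)


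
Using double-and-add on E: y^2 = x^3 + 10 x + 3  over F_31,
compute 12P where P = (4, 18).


k = 12 = 1100_2 (binary, LSB first: 0011)
Double-and-add from P = (4, 18):
  bit 0 = 0: acc unchanged = O
  bit 1 = 0: acc unchanged = O
  bit 2 = 1: acc = O + (11, 7) = (11, 7)
  bit 3 = 1: acc = (11, 7) + (6, 0) = (11, 24)

12P = (11, 24)


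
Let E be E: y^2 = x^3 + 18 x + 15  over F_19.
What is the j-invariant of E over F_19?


Delta = -16(4 a^3 + 27 b^2) mod 19 = 11
-1728 * (4 a)^3 = -1728 * (4*18)^3 mod 19 = 12
j = 12 * 11^(-1) mod 19 = 8

j = 8 (mod 19)


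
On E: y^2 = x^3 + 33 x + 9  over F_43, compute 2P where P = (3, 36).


Doubling: s = (3 x1^2 + a) / (2 y1)
s = (3*3^2 + 33) / (2*36) mod 43 = 8
x3 = s^2 - 2 x1 mod 43 = 8^2 - 2*3 = 15
y3 = s (x1 - x3) - y1 mod 43 = 8 * (3 - 15) - 36 = 40

2P = (15, 40)


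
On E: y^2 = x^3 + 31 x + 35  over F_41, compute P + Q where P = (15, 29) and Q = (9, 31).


P != Q, so use the chord formula.
s = (y2 - y1) / (x2 - x1) = (2) / (35) mod 41 = 27
x3 = s^2 - x1 - x2 mod 41 = 27^2 - 15 - 9 = 8
y3 = s (x1 - x3) - y1 mod 41 = 27 * (15 - 8) - 29 = 37

P + Q = (8, 37)


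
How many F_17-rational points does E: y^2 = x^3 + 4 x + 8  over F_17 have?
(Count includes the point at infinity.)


For each x in F_17, count y with y^2 = x^3 + 4 x + 8 mod 17:
  x = 0: RHS = 8, y in [5, 12]  -> 2 point(s)
  x = 1: RHS = 13, y in [8, 9]  -> 2 point(s)
  x = 3: RHS = 13, y in [8, 9]  -> 2 point(s)
  x = 5: RHS = 0, y in [0]  -> 1 point(s)
  x = 8: RHS = 8, y in [5, 12]  -> 2 point(s)
  x = 9: RHS = 8, y in [5, 12]  -> 2 point(s)
  x = 12: RHS = 16, y in [4, 13]  -> 2 point(s)
  x = 13: RHS = 13, y in [8, 9]  -> 2 point(s)
  x = 15: RHS = 9, y in [3, 14]  -> 2 point(s)
Affine points: 17. Add the point at infinity: total = 18.

#E(F_17) = 18


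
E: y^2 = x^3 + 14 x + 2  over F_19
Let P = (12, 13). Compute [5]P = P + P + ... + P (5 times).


k = 5 = 101_2 (binary, LSB first: 101)
Double-and-add from P = (12, 13):
  bit 0 = 1: acc = O + (12, 13) = (12, 13)
  bit 1 = 0: acc unchanged = (12, 13)
  bit 2 = 1: acc = (12, 13) + (6, 13) = (1, 6)

5P = (1, 6)


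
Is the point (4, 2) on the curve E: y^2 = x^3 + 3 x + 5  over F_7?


Check whether y^2 = x^3 + 3 x + 5 (mod 7) for (x, y) = (4, 2).
LHS: y^2 = 2^2 mod 7 = 4
RHS: x^3 + 3 x + 5 = 4^3 + 3*4 + 5 mod 7 = 4
LHS = RHS

Yes, on the curve


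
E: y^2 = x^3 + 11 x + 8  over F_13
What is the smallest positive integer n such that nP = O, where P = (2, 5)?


Compute successive multiples of P until we hit O:
  1P = (2, 5)
  2P = (10, 0)
  3P = (2, 8)
  4P = O

ord(P) = 4


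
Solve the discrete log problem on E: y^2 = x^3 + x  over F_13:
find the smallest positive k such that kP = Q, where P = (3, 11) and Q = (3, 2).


Enumerate multiples of P until we hit Q = (3, 2):
  1P = (3, 11)
  2P = (4, 9)
  3P = (10, 3)
  4P = (9, 7)
  5P = (0, 0)
  6P = (9, 6)
  7P = (10, 10)
  8P = (4, 4)
  9P = (3, 2)
Match found at i = 9.

k = 9


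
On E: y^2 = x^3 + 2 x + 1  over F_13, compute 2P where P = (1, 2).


Doubling: s = (3 x1^2 + a) / (2 y1)
s = (3*1^2 + 2) / (2*2) mod 13 = 11
x3 = s^2 - 2 x1 mod 13 = 11^2 - 2*1 = 2
y3 = s (x1 - x3) - y1 mod 13 = 11 * (1 - 2) - 2 = 0

2P = (2, 0)


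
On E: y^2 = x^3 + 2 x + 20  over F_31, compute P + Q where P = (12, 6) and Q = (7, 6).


P != Q, so use the chord formula.
s = (y2 - y1) / (x2 - x1) = (0) / (26) mod 31 = 0
x3 = s^2 - x1 - x2 mod 31 = 0^2 - 12 - 7 = 12
y3 = s (x1 - x3) - y1 mod 31 = 0 * (12 - 12) - 6 = 25

P + Q = (12, 25)


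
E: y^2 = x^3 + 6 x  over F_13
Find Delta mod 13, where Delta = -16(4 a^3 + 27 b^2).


4 a^3 + 27 b^2 = 4*6^3 + 27*0^2 = 864 + 0 = 864
Delta = -16 * (864) = -13824
Delta mod 13 = 8

Delta = 8 (mod 13)


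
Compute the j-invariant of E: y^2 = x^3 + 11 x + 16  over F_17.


Delta = -16(4 a^3 + 27 b^2) mod 17 = 13
-1728 * (4 a)^3 = -1728 * (4*11)^3 mod 17 = 16
j = 16 * 13^(-1) mod 17 = 13

j = 13 (mod 17)


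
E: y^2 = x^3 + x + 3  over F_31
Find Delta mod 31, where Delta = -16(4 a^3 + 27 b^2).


4 a^3 + 27 b^2 = 4*1^3 + 27*3^2 = 4 + 243 = 247
Delta = -16 * (247) = -3952
Delta mod 31 = 16

Delta = 16 (mod 31)


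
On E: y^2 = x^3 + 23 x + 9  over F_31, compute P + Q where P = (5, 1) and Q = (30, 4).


P != Q, so use the chord formula.
s = (y2 - y1) / (x2 - x1) = (3) / (25) mod 31 = 15
x3 = s^2 - x1 - x2 mod 31 = 15^2 - 5 - 30 = 4
y3 = s (x1 - x3) - y1 mod 31 = 15 * (5 - 4) - 1 = 14

P + Q = (4, 14)


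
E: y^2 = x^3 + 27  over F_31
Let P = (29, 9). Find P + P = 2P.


Doubling: s = (3 x1^2 + a) / (2 y1)
s = (3*29^2 + 0) / (2*9) mod 31 = 11
x3 = s^2 - 2 x1 mod 31 = 11^2 - 2*29 = 1
y3 = s (x1 - x3) - y1 mod 31 = 11 * (29 - 1) - 9 = 20

2P = (1, 20)


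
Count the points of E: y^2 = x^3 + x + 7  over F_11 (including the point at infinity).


For each x in F_11, count y with y^2 = x^3 + 1 x + 7 mod 11:
  x = 1: RHS = 9, y in [3, 8]  -> 2 point(s)
  x = 3: RHS = 4, y in [2, 9]  -> 2 point(s)
  x = 4: RHS = 9, y in [3, 8]  -> 2 point(s)
  x = 5: RHS = 5, y in [4, 7]  -> 2 point(s)
  x = 6: RHS = 9, y in [3, 8]  -> 2 point(s)
  x = 7: RHS = 5, y in [4, 7]  -> 2 point(s)
  x = 10: RHS = 5, y in [4, 7]  -> 2 point(s)
Affine points: 14. Add the point at infinity: total = 15.

#E(F_11) = 15


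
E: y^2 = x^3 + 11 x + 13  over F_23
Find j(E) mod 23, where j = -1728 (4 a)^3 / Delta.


Delta = -16(4 a^3 + 27 b^2) mod 23 = 2
-1728 * (4 a)^3 = -1728 * (4*11)^3 mod 23 = 1
j = 1 * 2^(-1) mod 23 = 12

j = 12 (mod 23)


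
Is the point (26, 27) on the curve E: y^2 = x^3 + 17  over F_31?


Check whether y^2 = x^3 + 0 x + 17 (mod 31) for (x, y) = (26, 27).
LHS: y^2 = 27^2 mod 31 = 16
RHS: x^3 + 0 x + 17 = 26^3 + 0*26 + 17 mod 31 = 16
LHS = RHS

Yes, on the curve


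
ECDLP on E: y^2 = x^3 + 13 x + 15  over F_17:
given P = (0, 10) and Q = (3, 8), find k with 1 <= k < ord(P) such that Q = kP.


Enumerate multiples of P until we hit Q = (3, 8):
  1P = (0, 10)
  2P = (15, 10)
  3P = (2, 7)
  4P = (13, 1)
  5P = (8, 6)
  6P = (5, 1)
  7P = (3, 9)
  8P = (16, 1)
  9P = (14, 0)
  10P = (16, 16)
  11P = (3, 8)
Match found at i = 11.

k = 11


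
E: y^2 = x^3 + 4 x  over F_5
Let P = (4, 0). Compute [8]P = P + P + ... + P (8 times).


k = 8 = 1000_2 (binary, LSB first: 0001)
Double-and-add from P = (4, 0):
  bit 0 = 0: acc unchanged = O
  bit 1 = 0: acc unchanged = O
  bit 2 = 0: acc unchanged = O
  bit 3 = 1: acc = O + O = O

8P = O


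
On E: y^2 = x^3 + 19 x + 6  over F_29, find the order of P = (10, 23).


Compute successive multiples of P until we hit O:
  1P = (10, 23)
  2P = (9, 6)
  3P = (9, 23)
  4P = (10, 6)
  5P = O

ord(P) = 5


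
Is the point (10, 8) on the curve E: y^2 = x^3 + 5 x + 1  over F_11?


Check whether y^2 = x^3 + 5 x + 1 (mod 11) for (x, y) = (10, 8).
LHS: y^2 = 8^2 mod 11 = 9
RHS: x^3 + 5 x + 1 = 10^3 + 5*10 + 1 mod 11 = 6
LHS != RHS

No, not on the curve


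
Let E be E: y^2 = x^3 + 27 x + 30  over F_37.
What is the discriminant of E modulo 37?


4 a^3 + 27 b^2 = 4*27^3 + 27*30^2 = 78732 + 24300 = 103032
Delta = -16 * (103032) = -1648512
Delta mod 37 = 23

Delta = 23 (mod 37)


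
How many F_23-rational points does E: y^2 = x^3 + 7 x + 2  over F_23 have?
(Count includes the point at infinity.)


For each x in F_23, count y with y^2 = x^3 + 7 x + 2 mod 23:
  x = 0: RHS = 2, y in [5, 18]  -> 2 point(s)
  x = 2: RHS = 1, y in [1, 22]  -> 2 point(s)
  x = 3: RHS = 4, y in [2, 21]  -> 2 point(s)
  x = 4: RHS = 2, y in [5, 18]  -> 2 point(s)
  x = 5: RHS = 1, y in [1, 22]  -> 2 point(s)
  x = 7: RHS = 3, y in [7, 16]  -> 2 point(s)
  x = 8: RHS = 18, y in [8, 15]  -> 2 point(s)
  x = 9: RHS = 12, y in [9, 14]  -> 2 point(s)
  x = 13: RHS = 13, y in [6, 17]  -> 2 point(s)
  x = 15: RHS = 9, y in [3, 20]  -> 2 point(s)
  x = 16: RHS = 1, y in [1, 22]  -> 2 point(s)
  x = 18: RHS = 3, y in [7, 16]  -> 2 point(s)
  x = 19: RHS = 2, y in [5, 18]  -> 2 point(s)
  x = 20: RHS = 0, y in [0]  -> 1 point(s)
  x = 21: RHS = 3, y in [7, 16]  -> 2 point(s)
Affine points: 29. Add the point at infinity: total = 30.

#E(F_23) = 30


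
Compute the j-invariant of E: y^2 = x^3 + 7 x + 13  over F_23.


Delta = -16(4 a^3 + 27 b^2) mod 23 = 7
-1728 * (4 a)^3 = -1728 * (4*7)^3 mod 23 = 16
j = 16 * 7^(-1) mod 23 = 22

j = 22 (mod 23)


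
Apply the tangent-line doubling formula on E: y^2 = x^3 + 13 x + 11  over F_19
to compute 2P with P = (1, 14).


Doubling: s = (3 x1^2 + a) / (2 y1)
s = (3*1^2 + 13) / (2*14) mod 19 = 6
x3 = s^2 - 2 x1 mod 19 = 6^2 - 2*1 = 15
y3 = s (x1 - x3) - y1 mod 19 = 6 * (1 - 15) - 14 = 16

2P = (15, 16)


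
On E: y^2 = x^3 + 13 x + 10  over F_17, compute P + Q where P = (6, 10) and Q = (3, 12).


P != Q, so use the chord formula.
s = (y2 - y1) / (x2 - x1) = (2) / (14) mod 17 = 5
x3 = s^2 - x1 - x2 mod 17 = 5^2 - 6 - 3 = 16
y3 = s (x1 - x3) - y1 mod 17 = 5 * (6 - 16) - 10 = 8

P + Q = (16, 8)


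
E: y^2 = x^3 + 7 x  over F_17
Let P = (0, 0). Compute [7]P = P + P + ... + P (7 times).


k = 7 = 111_2 (binary, LSB first: 111)
Double-and-add from P = (0, 0):
  bit 0 = 1: acc = O + (0, 0) = (0, 0)
  bit 1 = 1: acc = (0, 0) + O = (0, 0)
  bit 2 = 1: acc = (0, 0) + O = (0, 0)

7P = (0, 0)


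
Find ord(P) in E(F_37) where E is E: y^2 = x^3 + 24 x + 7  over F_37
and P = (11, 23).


Compute successive multiples of P until we hit O:
  1P = (11, 23)
  2P = (14, 33)
  3P = (19, 12)
  4P = (6, 21)
  5P = (32, 13)
  6P = (10, 10)
  7P = (0, 9)
  8P = (16, 11)
  ... (continuing to 20P)
  20P = O

ord(P) = 20


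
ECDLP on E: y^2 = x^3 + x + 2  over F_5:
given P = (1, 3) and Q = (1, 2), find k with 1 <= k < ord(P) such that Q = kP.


Enumerate multiples of P until we hit Q = (1, 2):
  1P = (1, 3)
  2P = (4, 0)
  3P = (1, 2)
Match found at i = 3.

k = 3


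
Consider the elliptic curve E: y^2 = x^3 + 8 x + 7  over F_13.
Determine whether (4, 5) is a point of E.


Check whether y^2 = x^3 + 8 x + 7 (mod 13) for (x, y) = (4, 5).
LHS: y^2 = 5^2 mod 13 = 12
RHS: x^3 + 8 x + 7 = 4^3 + 8*4 + 7 mod 13 = 12
LHS = RHS

Yes, on the curve


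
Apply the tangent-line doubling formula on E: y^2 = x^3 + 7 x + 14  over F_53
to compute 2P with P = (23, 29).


Doubling: s = (3 x1^2 + a) / (2 y1)
s = (3*23^2 + 7) / (2*29) mod 53 = 22
x3 = s^2 - 2 x1 mod 53 = 22^2 - 2*23 = 14
y3 = s (x1 - x3) - y1 mod 53 = 22 * (23 - 14) - 29 = 10

2P = (14, 10)


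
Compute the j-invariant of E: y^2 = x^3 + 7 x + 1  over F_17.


Delta = -16(4 a^3 + 27 b^2) mod 17 = 5
-1728 * (4 a)^3 = -1728 * (4*7)^3 mod 17 = 13
j = 13 * 5^(-1) mod 17 = 6

j = 6 (mod 17)


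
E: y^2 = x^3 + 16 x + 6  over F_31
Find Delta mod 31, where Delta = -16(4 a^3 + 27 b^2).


4 a^3 + 27 b^2 = 4*16^3 + 27*6^2 = 16384 + 972 = 17356
Delta = -16 * (17356) = -277696
Delta mod 31 = 2

Delta = 2 (mod 31)


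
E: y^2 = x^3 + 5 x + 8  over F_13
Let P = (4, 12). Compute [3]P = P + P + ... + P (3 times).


k = 3 = 11_2 (binary, LSB first: 11)
Double-and-add from P = (4, 12):
  bit 0 = 1: acc = O + (4, 12) = (4, 12)
  bit 1 = 1: acc = (4, 12) + (2, 0) = (4, 1)

3P = (4, 1)


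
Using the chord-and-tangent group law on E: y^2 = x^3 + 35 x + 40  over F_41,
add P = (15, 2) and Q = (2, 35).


P != Q, so use the chord formula.
s = (y2 - y1) / (x2 - x1) = (33) / (28) mod 41 = 29
x3 = s^2 - x1 - x2 mod 41 = 29^2 - 15 - 2 = 4
y3 = s (x1 - x3) - y1 mod 41 = 29 * (15 - 4) - 2 = 30

P + Q = (4, 30)


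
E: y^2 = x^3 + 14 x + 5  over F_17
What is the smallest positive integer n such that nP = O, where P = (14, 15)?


Compute successive multiples of P until we hit O:
  1P = (14, 15)
  2P = (8, 0)
  3P = (14, 2)
  4P = O

ord(P) = 4


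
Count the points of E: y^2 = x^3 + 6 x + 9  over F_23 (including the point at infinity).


For each x in F_23, count y with y^2 = x^3 + 6 x + 9 mod 23:
  x = 0: RHS = 9, y in [3, 20]  -> 2 point(s)
  x = 1: RHS = 16, y in [4, 19]  -> 2 point(s)
  x = 2: RHS = 6, y in [11, 12]  -> 2 point(s)
  x = 3: RHS = 8, y in [10, 13]  -> 2 point(s)
  x = 5: RHS = 3, y in [7, 16]  -> 2 point(s)
  x = 6: RHS = 8, y in [10, 13]  -> 2 point(s)
  x = 7: RHS = 3, y in [7, 16]  -> 2 point(s)
  x = 11: RHS = 3, y in [7, 16]  -> 2 point(s)
  x = 14: RHS = 8, y in [10, 13]  -> 2 point(s)
  x = 15: RHS = 1, y in [1, 22]  -> 2 point(s)
  x = 19: RHS = 13, y in [6, 17]  -> 2 point(s)
  x = 21: RHS = 12, y in [9, 14]  -> 2 point(s)
  x = 22: RHS = 2, y in [5, 18]  -> 2 point(s)
Affine points: 26. Add the point at infinity: total = 27.

#E(F_23) = 27


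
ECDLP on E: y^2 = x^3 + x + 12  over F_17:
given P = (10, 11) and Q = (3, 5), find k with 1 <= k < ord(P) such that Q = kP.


Enumerate multiples of P until we hit Q = (3, 5):
  1P = (10, 11)
  2P = (15, 11)
  3P = (9, 6)
  4P = (6, 9)
  5P = (14, 4)
  6P = (12, 1)
  7P = (3, 5)
Match found at i = 7.

k = 7


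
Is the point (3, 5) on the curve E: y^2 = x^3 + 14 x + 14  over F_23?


Check whether y^2 = x^3 + 14 x + 14 (mod 23) for (x, y) = (3, 5).
LHS: y^2 = 5^2 mod 23 = 2
RHS: x^3 + 14 x + 14 = 3^3 + 14*3 + 14 mod 23 = 14
LHS != RHS

No, not on the curve


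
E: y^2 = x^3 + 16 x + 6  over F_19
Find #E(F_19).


For each x in F_19, count y with y^2 = x^3 + 16 x + 6 mod 19:
  x = 0: RHS = 6, y in [5, 14]  -> 2 point(s)
  x = 1: RHS = 4, y in [2, 17]  -> 2 point(s)
  x = 3: RHS = 5, y in [9, 10]  -> 2 point(s)
  x = 4: RHS = 1, y in [1, 18]  -> 2 point(s)
  x = 7: RHS = 5, y in [9, 10]  -> 2 point(s)
  x = 8: RHS = 0, y in [0]  -> 1 point(s)
  x = 9: RHS = 5, y in [9, 10]  -> 2 point(s)
  x = 10: RHS = 7, y in [8, 11]  -> 2 point(s)
  x = 12: RHS = 7, y in [8, 11]  -> 2 point(s)
  x = 13: RHS = 17, y in [6, 13]  -> 2 point(s)
  x = 15: RHS = 11, y in [7, 12]  -> 2 point(s)
  x = 16: RHS = 7, y in [8, 11]  -> 2 point(s)
  x = 17: RHS = 4, y in [2, 17]  -> 2 point(s)
Affine points: 25. Add the point at infinity: total = 26.

#E(F_19) = 26


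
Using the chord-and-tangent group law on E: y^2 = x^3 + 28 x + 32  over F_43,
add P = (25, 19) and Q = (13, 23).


P != Q, so use the chord formula.
s = (y2 - y1) / (x2 - x1) = (4) / (31) mod 43 = 14
x3 = s^2 - x1 - x2 mod 43 = 14^2 - 25 - 13 = 29
y3 = s (x1 - x3) - y1 mod 43 = 14 * (25 - 29) - 19 = 11

P + Q = (29, 11)


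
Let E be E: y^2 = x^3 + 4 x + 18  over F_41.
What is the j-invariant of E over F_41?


Delta = -16(4 a^3 + 27 b^2) mod 41 = 10
-1728 * (4 a)^3 = -1728 * (4*4)^3 mod 41 = 24
j = 24 * 10^(-1) mod 41 = 27

j = 27 (mod 41)


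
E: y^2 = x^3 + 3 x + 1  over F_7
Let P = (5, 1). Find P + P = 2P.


Doubling: s = (3 x1^2 + a) / (2 y1)
s = (3*5^2 + 3) / (2*1) mod 7 = 4
x3 = s^2 - 2 x1 mod 7 = 4^2 - 2*5 = 6
y3 = s (x1 - x3) - y1 mod 7 = 4 * (5 - 6) - 1 = 2

2P = (6, 2)


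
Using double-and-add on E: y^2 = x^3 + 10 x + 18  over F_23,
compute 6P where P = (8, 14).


k = 6 = 110_2 (binary, LSB first: 011)
Double-and-add from P = (8, 14):
  bit 0 = 0: acc unchanged = O
  bit 1 = 1: acc = O + (8, 9) = (8, 9)
  bit 2 = 1: acc = (8, 9) + (8, 14) = O

6P = O
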